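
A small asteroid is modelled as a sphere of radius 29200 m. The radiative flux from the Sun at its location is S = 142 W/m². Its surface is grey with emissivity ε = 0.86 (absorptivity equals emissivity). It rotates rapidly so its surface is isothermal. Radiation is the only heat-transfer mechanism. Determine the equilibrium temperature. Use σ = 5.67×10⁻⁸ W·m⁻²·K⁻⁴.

T ≈ 158 K

At equilibrium, absorbed power = emitted power.
Absorbing cross-section = πr² = 2.679×10⁹ m²; emitting surface = 4πr² = 1.071×10¹⁰ m² (ratio 4).
εS·A_cross = εσ·A_surf·T⁴  ⇒  T⁴ = S/(4σ)   (ε cancels).
T⁴ = 142/(4·5.67×10⁻⁸) = 6.261×10⁸ K⁴.
T = (6.261×10⁸)^(1/4).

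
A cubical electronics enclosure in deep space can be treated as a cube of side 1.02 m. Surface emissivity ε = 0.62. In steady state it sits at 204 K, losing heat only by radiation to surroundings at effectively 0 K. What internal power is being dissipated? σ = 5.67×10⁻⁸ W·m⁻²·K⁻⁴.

P ≈ 380 W

Steady state: P = εσA T⁴.
A = 6L² = 6.242 m²; T⁴ = (204)⁴ = 1.732×10⁹ K⁴.
P = 0.62 × 5.67×10⁻⁸ × 6.242 × 1.732×10⁹.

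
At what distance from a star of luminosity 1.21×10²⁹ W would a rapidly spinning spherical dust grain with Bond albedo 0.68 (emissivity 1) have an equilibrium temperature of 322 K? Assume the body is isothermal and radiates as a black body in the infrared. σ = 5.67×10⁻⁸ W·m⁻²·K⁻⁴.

For an isothermal black-emitting sphere, (1−a)S·πr² = σ·4πr²·T⁴ ⇒ S = 4σT⁴/(1−a).
S = 4·5.67×10⁻⁸·(322)⁴/0.320 = 7619 W/m².
Flux falls as S = L/(4πd²), so d = √(L/(4πS)) = √(1.21×10²⁹/(4π·7619)).

d ≈ 1.12×10¹² m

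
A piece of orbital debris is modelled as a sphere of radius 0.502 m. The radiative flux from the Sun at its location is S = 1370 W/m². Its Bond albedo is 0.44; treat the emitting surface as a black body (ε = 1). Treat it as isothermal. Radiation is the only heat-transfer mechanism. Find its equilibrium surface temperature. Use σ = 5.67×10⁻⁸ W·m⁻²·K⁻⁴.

At equilibrium, absorbed power = emitted power.
Absorbing cross-section = πr² = 0.7917 m²; emitting surface = 4πr² = 3.167 m² (ratio 4).
(1−a)S·A_cross = εσ·A_surf·T⁴  ⇒  T⁴ = (1−a)S/(4σ).
T⁴ = 0.560·1370/(4·5.67×10⁻⁸) = 3.383×10⁹ K⁴.
T = (3.383×10⁹)^(1/4).

T ≈ 241 K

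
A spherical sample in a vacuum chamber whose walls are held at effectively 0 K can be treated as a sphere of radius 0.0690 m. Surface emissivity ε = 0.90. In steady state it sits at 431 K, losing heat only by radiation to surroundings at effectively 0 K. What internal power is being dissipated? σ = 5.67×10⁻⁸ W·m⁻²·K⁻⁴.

P ≈ 105 W

Steady state: P = εσA T⁴.
A = 4πr² = 0.05983 m²; T⁴ = (431)⁴ = 3.451×10¹⁰ K⁴.
P = 0.90 × 5.67×10⁻⁸ × 0.05983 × 3.451×10¹⁰.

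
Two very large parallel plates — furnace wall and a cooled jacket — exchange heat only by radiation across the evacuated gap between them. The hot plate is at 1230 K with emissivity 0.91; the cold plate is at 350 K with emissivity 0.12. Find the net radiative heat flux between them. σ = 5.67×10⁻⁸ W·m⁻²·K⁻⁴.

For two infinite grey parallel plates, q = σ(T₁⁴ − T₂⁴)/(1/ε₁ + 1/ε₂ − 1).
T₁⁴ − T₂⁴ = 2.289×10¹² − 1.501×10¹⁰ = 2.274×10¹² K⁴.
1/ε₁ + 1/ε₂ − 1 = 1.099 + 8.333 − 1 = 8.432.
q = 5.67×10⁻⁸ × 2.274×10¹² / 8.432.

q ≈ 15300 W/m²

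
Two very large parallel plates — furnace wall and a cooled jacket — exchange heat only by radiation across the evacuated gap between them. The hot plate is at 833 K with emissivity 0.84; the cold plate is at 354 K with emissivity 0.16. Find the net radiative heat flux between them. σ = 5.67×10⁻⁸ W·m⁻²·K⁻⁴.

For two infinite grey parallel plates, q = σ(T₁⁴ − T₂⁴)/(1/ε₁ + 1/ε₂ − 1).
T₁⁴ − T₂⁴ = 4.815×10¹¹ − 1.570×10¹⁰ = 4.658×10¹¹ K⁴.
1/ε₁ + 1/ε₂ − 1 = 1.190 + 6.250 − 1 = 6.440.
q = 5.67×10⁻⁸ × 4.658×10¹¹ / 6.440.

q ≈ 4100 W/m²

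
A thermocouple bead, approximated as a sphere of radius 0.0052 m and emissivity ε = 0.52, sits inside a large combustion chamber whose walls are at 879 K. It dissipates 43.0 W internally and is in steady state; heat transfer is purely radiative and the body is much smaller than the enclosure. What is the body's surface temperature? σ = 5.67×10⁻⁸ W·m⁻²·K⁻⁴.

For a small grey body in a large enclosure, net radiated power = εσA(T⁴ − T_w⁴).
Steady state: P = εσA(T⁴ − T_w⁴) with A = 4πr² = 3.398×10⁻⁴ m².
T⁴ = P/(εσA) + T_w⁴ = 43.0/(0.52·5.67×10⁻⁸·3.398×10⁻⁴) + (879)⁴
    = 4.292×10¹² + 5.970×10¹¹ = 4.889×10¹² K⁴.

T ≈ 1490 K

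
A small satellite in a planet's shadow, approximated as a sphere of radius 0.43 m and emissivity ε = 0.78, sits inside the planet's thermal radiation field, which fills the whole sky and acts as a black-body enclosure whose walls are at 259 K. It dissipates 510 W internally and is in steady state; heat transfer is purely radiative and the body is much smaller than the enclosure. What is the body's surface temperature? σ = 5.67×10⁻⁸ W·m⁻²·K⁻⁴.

For a small grey body in a large enclosure, net radiated power = εσA(T⁴ − T_w⁴).
Steady state: P = εσA(T⁴ − T_w⁴) with A = 4πr² = 2.324 m².
T⁴ = P/(εσA) + T_w⁴ = 510/(0.78·5.67×10⁻⁸·2.324) + (259)⁴
    = 4.963×10⁹ + 4.500×10⁹ = 9.463×10⁹ K⁴.

T ≈ 312 K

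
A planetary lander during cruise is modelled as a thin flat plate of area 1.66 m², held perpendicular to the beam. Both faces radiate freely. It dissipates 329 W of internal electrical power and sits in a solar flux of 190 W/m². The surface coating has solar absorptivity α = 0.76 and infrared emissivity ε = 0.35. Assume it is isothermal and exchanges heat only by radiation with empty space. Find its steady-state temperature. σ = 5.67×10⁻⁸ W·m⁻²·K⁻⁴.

T ≈ 305 K

At steady state, absorbed solar power + internal power = radiated power.
Absorbed: α·S·A_cross = 0.76·190·1.660 = 239.7 W (cross-section A).
Total input = 239.7 + 329 = 568.7 W.
Radiated: εσ·A_surf·T⁴ with A_surf = 2A = 3.320 m².
T⁴ = 568.7/(0.35·5.67×10⁻⁸·3.320) = 8.632×10⁹ K⁴.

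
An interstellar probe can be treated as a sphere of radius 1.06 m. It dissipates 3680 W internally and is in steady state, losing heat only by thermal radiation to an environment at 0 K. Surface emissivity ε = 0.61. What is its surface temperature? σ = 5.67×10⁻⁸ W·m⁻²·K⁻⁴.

T ≈ 295 K

Steady state: internal power = radiated power, P = εσA T⁴.
Radiating area A = 4πr² = 14.12 m².
T⁴ = P/(εσA) = 3680/(0.61·5.67×10⁻⁸·14.12) = 7.536×10⁹ K⁴.
T = (7.536×10⁹)^(1/4).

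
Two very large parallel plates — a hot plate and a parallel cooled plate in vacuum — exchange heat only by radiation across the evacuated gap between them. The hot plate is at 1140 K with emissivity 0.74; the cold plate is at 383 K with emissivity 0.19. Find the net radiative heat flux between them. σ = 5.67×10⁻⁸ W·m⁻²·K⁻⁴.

q ≈ 16800 W/m²

For two infinite grey parallel plates, q = σ(T₁⁴ − T₂⁴)/(1/ε₁ + 1/ε₂ − 1).
T₁⁴ − T₂⁴ = 1.689×10¹² − 2.152×10¹⁰ = 1.667×10¹² K⁴.
1/ε₁ + 1/ε₂ − 1 = 1.351 + 5.263 − 1 = 5.615.
q = 5.67×10⁻⁸ × 1.667×10¹² / 5.615.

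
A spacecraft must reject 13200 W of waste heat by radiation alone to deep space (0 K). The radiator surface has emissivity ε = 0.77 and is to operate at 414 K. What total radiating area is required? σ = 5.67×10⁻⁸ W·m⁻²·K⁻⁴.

A ≈ 10.3 m²

P = εσA T⁴ ⇒ A = P/(εσT⁴).
T⁴ = 2.938×10¹⁰ K⁴.
A = 13200/(0.77 × 5.67×10⁻⁸ × 2.938×10¹⁰).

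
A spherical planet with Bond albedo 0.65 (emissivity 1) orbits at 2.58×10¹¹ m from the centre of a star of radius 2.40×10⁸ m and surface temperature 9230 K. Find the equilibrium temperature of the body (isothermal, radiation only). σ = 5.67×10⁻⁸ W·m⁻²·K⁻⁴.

T ≈ 153 K

The star's surface emits σT_*⁴; at distance d the flux is S = σT_*⁴(R_*/d)².
S = 5.67×10⁻⁸·(9230)⁴·(2.40×10⁸/2.58×10¹¹)² = 356.1 W/m².
For an isothermal sphere T⁴ = (1−a)S/(4σ) = 5.495×10⁸ K⁴.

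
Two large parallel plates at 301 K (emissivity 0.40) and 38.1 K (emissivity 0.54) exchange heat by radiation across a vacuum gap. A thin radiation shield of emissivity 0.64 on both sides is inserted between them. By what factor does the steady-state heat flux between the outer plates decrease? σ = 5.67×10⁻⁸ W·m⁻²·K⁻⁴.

factor ≈ 1.63

Without shield: q₀ = σΔ(T⁴)/(1/ε₁+1/ε₂−1) with denominator 3.352.
With shield the two gaps are in series; the resistances add: (1/ε₁+1/ε_s−1)+(1/ε_s+1/ε₂−1) = 3.062+2.414 = 5.477.
Heat-flux ratio q₀/q = 5.477/3.352.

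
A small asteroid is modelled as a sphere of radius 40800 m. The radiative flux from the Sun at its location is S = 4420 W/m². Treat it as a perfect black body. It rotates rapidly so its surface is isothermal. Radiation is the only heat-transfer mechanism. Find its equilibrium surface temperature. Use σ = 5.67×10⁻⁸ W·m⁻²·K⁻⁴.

T ≈ 374 K

At equilibrium, absorbed power = emitted power.
Absorbing cross-section = πr² = 5.230×10⁹ m²; emitting surface = 4πr² = 2.092×10¹⁰ m² (ratio 4).
S·A_cross = εσ·A_surf·T⁴  ⇒  T⁴ = S/(4σ).
T⁴ = 1.00·4420/(4·5.67×10⁻⁸) = 1.949×10¹⁰ K⁴.
T = (1.949×10¹⁰)^(1/4).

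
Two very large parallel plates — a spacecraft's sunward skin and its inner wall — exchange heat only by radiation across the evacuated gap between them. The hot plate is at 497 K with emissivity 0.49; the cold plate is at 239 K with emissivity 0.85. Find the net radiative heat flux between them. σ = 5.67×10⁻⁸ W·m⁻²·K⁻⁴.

q ≈ 1480 W/m²

For two infinite grey parallel plates, q = σ(T₁⁴ − T₂⁴)/(1/ε₁ + 1/ε₂ − 1).
T₁⁴ − T₂⁴ = 6.101×10¹⁰ − 3.263×10⁹ = 5.775×10¹⁰ K⁴.
1/ε₁ + 1/ε₂ − 1 = 2.041 + 1.176 − 1 = 2.217.
q = 5.67×10⁻⁸ × 5.775×10¹⁰ / 2.217.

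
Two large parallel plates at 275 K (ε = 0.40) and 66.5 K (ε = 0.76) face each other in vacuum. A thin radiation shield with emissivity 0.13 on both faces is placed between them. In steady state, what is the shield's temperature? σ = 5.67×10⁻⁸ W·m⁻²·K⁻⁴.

In steady state the net flux on the hot side equals that on the cold side.
σ(T₁⁴−T_s⁴)/D₁ = σ(T_s⁴−T₂⁴)/D₂, with D₁ = 1/ε₁+1/ε_s−1 = 9.192, D₂ = 1/ε_s+1/ε₂−1 = 8.008.
Solve for T_s⁴: T_s⁴ = (D₂·T₁⁴ + D₁·T₂⁴)/(D₁+D₂) = 2.673×10⁹ K⁴.

T_s ≈ 227 K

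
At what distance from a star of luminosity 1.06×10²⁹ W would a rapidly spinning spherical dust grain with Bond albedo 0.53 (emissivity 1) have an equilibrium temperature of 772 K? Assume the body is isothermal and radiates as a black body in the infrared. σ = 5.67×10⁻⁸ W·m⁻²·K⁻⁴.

d ≈ 2.22×10¹¹ m

For an isothermal black-emitting sphere, (1−a)S·πr² = σ·4πr²·T⁴ ⇒ S = 4σT⁴/(1−a).
S = 4·5.67×10⁻⁸·(772)⁴/0.470 = 1.714×10⁵ W/m².
Flux falls as S = L/(4πd²), so d = √(L/(4πS)) = √(1.06×10²⁹/(4π·1.714×10⁵)).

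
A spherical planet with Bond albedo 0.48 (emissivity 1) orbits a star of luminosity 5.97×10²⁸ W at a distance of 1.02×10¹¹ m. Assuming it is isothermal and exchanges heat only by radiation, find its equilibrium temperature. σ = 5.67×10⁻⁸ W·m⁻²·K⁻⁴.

First find the stellar flux at distance d: S = L/(4πd²) = 5.97×10²⁸/(4π·(1.02×10¹¹)²) = 4.566×10⁵ W/m².
For an isothermal sphere, absorbed (1−a)S·πr² = emitted σ·4πr²·T⁴, so T⁴ = (1−a)S/(4σ).
T⁴ = 0.520·4.566×10⁵/(4·5.67×10⁻⁸) = 1.047×10¹² K⁴.

T ≈ 1010 K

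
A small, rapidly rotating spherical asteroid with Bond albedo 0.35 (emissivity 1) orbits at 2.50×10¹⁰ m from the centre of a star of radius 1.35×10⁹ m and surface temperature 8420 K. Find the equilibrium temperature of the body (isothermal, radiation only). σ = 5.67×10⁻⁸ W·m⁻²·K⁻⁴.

T ≈ 1240 K

The star's surface emits σT_*⁴; at distance d the flux is S = σT_*⁴(R_*/d)².
S = 5.67×10⁻⁸·(8420)⁴·(1.35×10⁹/2.50×10¹⁰)² = 8.310×10⁵ W/m².
For an isothermal sphere T⁴ = (1−a)S/(4σ) = 2.382×10¹² K⁴.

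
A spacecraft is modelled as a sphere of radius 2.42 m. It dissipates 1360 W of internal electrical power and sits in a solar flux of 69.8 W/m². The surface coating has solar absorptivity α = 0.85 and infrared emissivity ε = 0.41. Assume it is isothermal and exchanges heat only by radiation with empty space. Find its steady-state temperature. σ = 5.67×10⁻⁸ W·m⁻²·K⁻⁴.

T ≈ 195 K

At steady state, absorbed solar power + internal power = radiated power.
Absorbed: α·S·A_cross = 0.85·69.8·18.40 = 1092 W (cross-section πr²).
Total input = 1092 + 1360 = 2452 W.
Radiated: εσ·A_surf·T⁴ with A_surf = 4πr² = 73.59 m².
T⁴ = 2452/(0.41·5.67×10⁻⁸·73.59) = 1.433×10⁹ K⁴.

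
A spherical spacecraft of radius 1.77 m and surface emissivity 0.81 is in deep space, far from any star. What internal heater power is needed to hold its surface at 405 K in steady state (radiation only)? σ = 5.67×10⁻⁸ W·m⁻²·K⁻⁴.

P ≈ 48600 W

P = εσ·4πr²·T⁴.
4πr² = 39.37 m²; T⁴ = 2.690×10¹⁰ K⁴.
P = 0.81·5.67×10⁻⁸·39.37·2.690×10¹⁰.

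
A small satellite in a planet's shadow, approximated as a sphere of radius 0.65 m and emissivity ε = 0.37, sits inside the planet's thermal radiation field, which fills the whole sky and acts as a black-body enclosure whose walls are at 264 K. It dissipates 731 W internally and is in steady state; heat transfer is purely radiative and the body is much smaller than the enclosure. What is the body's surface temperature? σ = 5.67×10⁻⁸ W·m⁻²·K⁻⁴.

For a small grey body in a large enclosure, net radiated power = εσA(T⁴ − T_w⁴).
Steady state: P = εσA(T⁴ − T_w⁴) with A = 4πr² = 5.309 m².
T⁴ = P/(εσA) + T_w⁴ = 731/(0.37·5.67×10⁻⁸·5.309) + (264)⁴
    = 6.563×10⁹ + 4.858×10⁹ = 1.142×10¹⁰ K⁴.

T ≈ 327 K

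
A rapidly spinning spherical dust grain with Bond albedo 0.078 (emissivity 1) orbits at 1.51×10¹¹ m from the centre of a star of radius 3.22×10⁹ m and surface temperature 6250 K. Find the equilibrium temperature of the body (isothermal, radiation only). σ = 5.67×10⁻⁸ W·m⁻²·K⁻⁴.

T ≈ 632 K

The star's surface emits σT_*⁴; at distance d the flux is S = σT_*⁴(R_*/d)².
S = 5.67×10⁻⁸·(6250)⁴·(3.22×10⁹/1.51×10¹¹)² = 39340 W/m².
For an isothermal sphere T⁴ = (1−a)S/(4σ) = 1.599×10¹¹ K⁴.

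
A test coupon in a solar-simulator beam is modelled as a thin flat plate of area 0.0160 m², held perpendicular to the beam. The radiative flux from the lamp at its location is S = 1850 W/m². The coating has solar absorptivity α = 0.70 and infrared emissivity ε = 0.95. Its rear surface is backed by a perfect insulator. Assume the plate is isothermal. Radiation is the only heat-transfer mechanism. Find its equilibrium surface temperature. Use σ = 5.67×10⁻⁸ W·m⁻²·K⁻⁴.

T ≈ 394 K

At equilibrium, absorbed power = emitted power.
Absorbing cross-section = A = 0.01600 m²; emitting surface = A = 0.01600 m² (ratio 1).
αS·A_cross = εσ·A_surf·T⁴  ⇒  T⁴ = αS/(ε·1σ).
T⁴ = 0.700·1850/(0.95·1·5.67×10⁻⁸) = 2.404×10¹⁰ K⁴.
T = (2.404×10¹⁰)^(1/4).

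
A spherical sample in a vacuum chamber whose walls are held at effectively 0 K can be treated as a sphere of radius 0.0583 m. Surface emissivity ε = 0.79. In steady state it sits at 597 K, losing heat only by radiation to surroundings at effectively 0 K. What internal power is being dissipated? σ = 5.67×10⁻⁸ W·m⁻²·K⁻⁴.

P ≈ 243 W

Steady state: P = εσA T⁴.
A = 4πr² = 0.04271 m²; T⁴ = (597)⁴ = 1.270×10¹¹ K⁴.
P = 0.79 × 5.67×10⁻⁸ × 0.04271 × 1.270×10¹¹.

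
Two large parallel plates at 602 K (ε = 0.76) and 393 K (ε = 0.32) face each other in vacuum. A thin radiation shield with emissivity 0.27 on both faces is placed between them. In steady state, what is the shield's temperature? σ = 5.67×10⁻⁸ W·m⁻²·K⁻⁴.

In steady state the net flux on the hot side equals that on the cold side.
σ(T₁⁴−T_s⁴)/D₁ = σ(T_s⁴−T₂⁴)/D₂, with D₁ = 1/ε₁+1/ε_s−1 = 4.019, D₂ = 1/ε_s+1/ε₂−1 = 5.829.
Solve for T_s⁴: T_s⁴ = (D₂·T₁⁴ + D₁·T₂⁴)/(D₁+D₂) = 8.747×10¹⁰ K⁴.

T_s ≈ 544 K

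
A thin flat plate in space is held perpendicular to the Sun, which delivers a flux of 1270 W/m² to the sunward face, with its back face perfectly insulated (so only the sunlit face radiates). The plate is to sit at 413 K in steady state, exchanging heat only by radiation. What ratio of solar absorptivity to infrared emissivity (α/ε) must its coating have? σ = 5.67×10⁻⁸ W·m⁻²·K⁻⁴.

α/ε ≈ 1.30

Balance: αS·A = εσ·1A·T⁴ ⇒ α/ε = σT⁴/S.
α/ε = 5.67×10⁻⁸·(413)⁴/1270 = 5.67×10⁻⁸·2.909×10¹⁰/1270.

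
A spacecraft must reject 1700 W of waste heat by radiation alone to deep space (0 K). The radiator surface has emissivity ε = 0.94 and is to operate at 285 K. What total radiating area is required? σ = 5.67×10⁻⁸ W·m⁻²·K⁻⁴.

P = εσA T⁴ ⇒ A = P/(εσT⁴).
T⁴ = 6.598×10⁹ K⁴.
A = 1700/(0.94 × 5.67×10⁻⁸ × 6.598×10⁹).

A ≈ 4.83 m²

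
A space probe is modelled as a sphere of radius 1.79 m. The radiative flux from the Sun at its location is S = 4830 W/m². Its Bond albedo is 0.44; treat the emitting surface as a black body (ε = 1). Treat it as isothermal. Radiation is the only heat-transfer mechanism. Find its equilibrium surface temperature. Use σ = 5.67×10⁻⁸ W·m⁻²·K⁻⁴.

T ≈ 330 K

At equilibrium, absorbed power = emitted power.
Absorbing cross-section = πr² = 10.07 m²; emitting surface = 4πr² = 40.26 m² (ratio 4).
(1−a)S·A_cross = εσ·A_surf·T⁴  ⇒  T⁴ = (1−a)S/(4σ).
T⁴ = 0.560·4830/(4·5.67×10⁻⁸) = 1.193×10¹⁰ K⁴.
T = (1.193×10¹⁰)^(1/4).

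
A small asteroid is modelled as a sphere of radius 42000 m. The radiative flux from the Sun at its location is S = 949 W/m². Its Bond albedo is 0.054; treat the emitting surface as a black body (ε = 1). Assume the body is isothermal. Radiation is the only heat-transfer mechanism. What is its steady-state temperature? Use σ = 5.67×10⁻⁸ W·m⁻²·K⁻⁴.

T ≈ 251 K

At equilibrium, absorbed power = emitted power.
Absorbing cross-section = πr² = 5.542×10⁹ m²; emitting surface = 4πr² = 2.217×10¹⁰ m² (ratio 4).
(1−a)S·A_cross = εσ·A_surf·T⁴  ⇒  T⁴ = (1−a)S/(4σ).
T⁴ = 0.946·949/(4·5.67×10⁻⁸) = 3.958×10⁹ K⁴.
T = (3.958×10⁹)^(1/4).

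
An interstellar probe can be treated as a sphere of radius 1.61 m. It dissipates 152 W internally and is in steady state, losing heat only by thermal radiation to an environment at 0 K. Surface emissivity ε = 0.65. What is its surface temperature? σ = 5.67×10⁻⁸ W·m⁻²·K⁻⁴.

Steady state: internal power = radiated power, P = εσA T⁴.
Radiating area A = 4πr² = 32.57 m².
T⁴ = P/(εσA) = 152/(0.65·5.67×10⁻⁸·32.57) = 1.266×10⁸ K⁴.
T = (1.266×10⁸)^(1/4).

T ≈ 106 K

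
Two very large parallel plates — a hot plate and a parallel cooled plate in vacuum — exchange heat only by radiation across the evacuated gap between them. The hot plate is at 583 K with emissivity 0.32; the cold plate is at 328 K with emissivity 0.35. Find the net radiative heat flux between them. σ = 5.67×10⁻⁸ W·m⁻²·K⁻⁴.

For two infinite grey parallel plates, q = σ(T₁⁴ − T₂⁴)/(1/ε₁ + 1/ε₂ − 1).
T₁⁴ − T₂⁴ = 1.155×10¹¹ − 1.157×10¹⁰ = 1.040×10¹¹ K⁴.
1/ε₁ + 1/ε₂ − 1 = 3.125 + 2.857 − 1 = 4.982.
q = 5.67×10⁻⁸ × 1.040×10¹¹ / 4.982.

q ≈ 1180 W/m²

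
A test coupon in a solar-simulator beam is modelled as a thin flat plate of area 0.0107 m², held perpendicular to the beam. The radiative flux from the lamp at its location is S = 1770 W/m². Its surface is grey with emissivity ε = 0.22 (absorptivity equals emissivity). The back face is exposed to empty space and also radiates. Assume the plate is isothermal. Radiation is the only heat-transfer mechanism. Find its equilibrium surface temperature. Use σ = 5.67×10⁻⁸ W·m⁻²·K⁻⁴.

T ≈ 353 K

At equilibrium, absorbed power = emitted power.
Absorbing cross-section = A = 0.01070 m²; emitting surface = 2A = 0.02140 m² (ratio 2).
εS·A_cross = εσ·A_surf·T⁴  ⇒  T⁴ = S/(2σ)   (ε cancels).
T⁴ = 1770/(2·5.67×10⁻⁸) = 1.561×10¹⁰ K⁴.
T = (1.561×10¹⁰)^(1/4).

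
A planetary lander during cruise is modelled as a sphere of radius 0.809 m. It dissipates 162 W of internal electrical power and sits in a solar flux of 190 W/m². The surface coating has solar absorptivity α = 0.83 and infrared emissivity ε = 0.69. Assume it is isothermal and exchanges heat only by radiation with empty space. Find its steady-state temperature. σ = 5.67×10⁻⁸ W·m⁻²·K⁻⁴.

At steady state, absorbed solar power + internal power = radiated power.
Absorbed: α·S·A_cross = 0.83·190·2.056 = 324.2 W (cross-section πr²).
Total input = 324.2 + 162 = 486.2 W.
Radiated: εσ·A_surf·T⁴ with A_surf = 4πr² = 8.224 m².
T⁴ = 486.2/(0.69·5.67×10⁻⁸·8.224) = 1.511×10⁹ K⁴.

T ≈ 197 K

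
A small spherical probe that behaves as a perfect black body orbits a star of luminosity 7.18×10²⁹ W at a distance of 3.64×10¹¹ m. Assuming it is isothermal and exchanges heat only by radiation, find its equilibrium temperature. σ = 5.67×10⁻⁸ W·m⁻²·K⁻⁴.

T ≈ 1170 K

First find the stellar flux at distance d: S = L/(4πd²) = 7.18×10²⁹/(4π·(3.64×10¹¹)²) = 4.312×10⁵ W/m².
For an isothermal sphere, absorbed (1−a)S·πr² = emitted σ·4πr²·T⁴, so T⁴ = (1−a)S/(4σ).
T⁴ = 1.00·4.312×10⁵/(4·5.67×10⁻⁸) = 1.901×10¹² K⁴.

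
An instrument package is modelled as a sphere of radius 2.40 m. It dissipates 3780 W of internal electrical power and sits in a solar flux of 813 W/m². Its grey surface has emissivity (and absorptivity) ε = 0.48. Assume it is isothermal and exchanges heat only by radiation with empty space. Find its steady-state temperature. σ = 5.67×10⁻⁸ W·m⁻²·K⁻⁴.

T ≈ 272 K

At steady state, absorbed solar power + internal power = radiated power.
Absorbed: α·S·A_cross = 0.48·813·18.10 = 7062 W (cross-section πr²).
Total input = 7062 + 3780 = 10840 W.
Radiated: εσ·A_surf·T⁴ with A_surf = 4πr² = 72.38 m².
T⁴ = 10840/(0.48·5.67×10⁻⁸·72.38) = 5.503×10⁹ K⁴.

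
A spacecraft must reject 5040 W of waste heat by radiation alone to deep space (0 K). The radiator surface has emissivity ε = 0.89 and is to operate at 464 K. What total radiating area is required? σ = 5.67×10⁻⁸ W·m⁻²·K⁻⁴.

P = εσA T⁴ ⇒ A = P/(εσT⁴).
T⁴ = 4.635×10¹⁰ K⁴.
A = 5040/(0.89 × 5.67×10⁻⁸ × 4.635×10¹⁰).

A ≈ 2.15 m²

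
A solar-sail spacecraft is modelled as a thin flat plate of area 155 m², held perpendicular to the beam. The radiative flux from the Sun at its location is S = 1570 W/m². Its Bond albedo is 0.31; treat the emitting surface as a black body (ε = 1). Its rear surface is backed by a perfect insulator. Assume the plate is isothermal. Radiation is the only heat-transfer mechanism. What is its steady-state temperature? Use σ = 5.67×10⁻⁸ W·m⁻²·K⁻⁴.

At equilibrium, absorbed power = emitted power.
Absorbing cross-section = A = 155.0 m²; emitting surface = A = 155.0 m² (ratio 1).
(1−a)S·A_cross = εσ·A_surf·T⁴  ⇒  T⁴ = (1−a)S/(1σ).
T⁴ = 0.690·1570/(1·5.67×10⁻⁸) = 1.911×10¹⁰ K⁴.
T = (1.911×10¹⁰)^(1/4).

T ≈ 372 K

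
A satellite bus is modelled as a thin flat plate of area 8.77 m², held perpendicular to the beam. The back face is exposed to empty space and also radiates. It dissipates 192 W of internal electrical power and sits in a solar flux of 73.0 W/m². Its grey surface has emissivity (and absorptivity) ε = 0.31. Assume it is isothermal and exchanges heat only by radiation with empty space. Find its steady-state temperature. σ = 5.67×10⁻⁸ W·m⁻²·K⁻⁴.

At steady state, absorbed solar power + internal power = radiated power.
Absorbed: α·S·A_cross = 0.31·73.0·8.770 = 198.5 W (cross-section A).
Total input = 198.5 + 192 = 390.5 W.
Radiated: εσ·A_surf·T⁴ with A_surf = 2A = 17.54 m².
T⁴ = 390.5/(0.31·5.67×10⁻⁸·17.54) = 1.267×10⁹ K⁴.

T ≈ 189 K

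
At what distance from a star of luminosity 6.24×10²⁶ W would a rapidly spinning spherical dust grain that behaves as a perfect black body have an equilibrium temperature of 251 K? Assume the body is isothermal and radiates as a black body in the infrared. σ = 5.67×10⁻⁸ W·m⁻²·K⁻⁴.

d ≈ 2.35×10¹¹ m

For an isothermal black-emitting sphere, (1−a)S·πr² = σ·4πr²·T⁴ ⇒ S = 4σT⁴/(1−a).
S = 4·5.67×10⁻⁸·(251)⁴/1.00 = 900.2 W/m².
Flux falls as S = L/(4πd²), so d = √(L/(4πS)) = √(6.24×10²⁶/(4π·900.2)).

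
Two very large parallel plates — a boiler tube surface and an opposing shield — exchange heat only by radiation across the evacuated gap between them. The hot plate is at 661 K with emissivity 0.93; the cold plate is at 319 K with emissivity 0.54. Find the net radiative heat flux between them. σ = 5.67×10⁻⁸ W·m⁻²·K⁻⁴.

For two infinite grey parallel plates, q = σ(T₁⁴ − T₂⁴)/(1/ε₁ + 1/ε₂ − 1).
T₁⁴ − T₂⁴ = 1.909×10¹¹ − 1.036×10¹⁰ = 1.805×10¹¹ K⁴.
1/ε₁ + 1/ε₂ − 1 = 1.075 + 1.852 − 1 = 1.927.
q = 5.67×10⁻⁸ × 1.805×10¹¹ / 1.927.

q ≈ 5310 W/m²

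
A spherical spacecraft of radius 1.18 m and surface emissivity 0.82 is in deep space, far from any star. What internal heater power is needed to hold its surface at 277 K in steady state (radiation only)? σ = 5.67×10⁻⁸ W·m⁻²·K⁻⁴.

P = εσ·4πr²·T⁴.
4πr² = 17.50 m²; T⁴ = 5.887×10⁹ K⁴.
P = 0.82·5.67×10⁻⁸·17.50·5.887×10⁹.

P ≈ 4790 W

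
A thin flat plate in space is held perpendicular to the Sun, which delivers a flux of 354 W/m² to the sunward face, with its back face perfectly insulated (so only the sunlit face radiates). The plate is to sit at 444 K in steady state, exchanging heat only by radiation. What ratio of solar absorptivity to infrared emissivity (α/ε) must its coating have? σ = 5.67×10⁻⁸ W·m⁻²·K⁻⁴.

Balance: αS·A = εσ·1A·T⁴ ⇒ α/ε = σT⁴/S.
α/ε = 5.67×10⁻⁸·(444)⁴/354 = 5.67×10⁻⁸·3.886×10¹⁰/354.

α/ε ≈ 6.22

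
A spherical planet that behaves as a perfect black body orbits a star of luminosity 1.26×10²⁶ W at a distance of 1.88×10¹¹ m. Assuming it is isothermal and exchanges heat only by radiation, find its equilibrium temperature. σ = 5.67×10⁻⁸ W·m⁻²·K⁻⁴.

First find the stellar flux at distance d: S = L/(4πd²) = 1.26×10²⁶/(4π·(1.88×10¹¹)²) = 283.7 W/m².
For an isothermal sphere, absorbed (1−a)S·πr² = emitted σ·4πr²·T⁴, so T⁴ = (1−a)S/(4σ).
T⁴ = 1.00·283.7/(4·5.67×10⁻⁸) = 1.251×10⁹ K⁴.

T ≈ 188 K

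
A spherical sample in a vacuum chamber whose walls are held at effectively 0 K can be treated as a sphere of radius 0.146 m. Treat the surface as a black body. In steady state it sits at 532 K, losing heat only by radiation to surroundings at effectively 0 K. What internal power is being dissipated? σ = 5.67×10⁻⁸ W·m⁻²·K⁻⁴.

Steady state: P = εσA T⁴.
A = 4πr² = 0.2679 m²; T⁴ = (532)⁴ = 8.010×10¹⁰ K⁴.
P = 1.0 × 5.67×10⁻⁸ × 0.2679 × 8.010×10¹⁰.

P ≈ 1220 W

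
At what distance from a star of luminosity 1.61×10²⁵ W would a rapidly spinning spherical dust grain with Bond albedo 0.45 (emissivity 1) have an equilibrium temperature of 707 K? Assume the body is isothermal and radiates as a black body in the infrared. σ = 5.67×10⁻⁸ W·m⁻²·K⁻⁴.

d ≈ 3.53×10⁹ m

For an isothermal black-emitting sphere, (1−a)S·πr² = σ·4πr²·T⁴ ⇒ S = 4σT⁴/(1−a).
S = 4·5.67×10⁻⁸·(707)⁴/0.550 = 1.030×10⁵ W/m².
Flux falls as S = L/(4πd²), so d = √(L/(4πS)) = √(1.61×10²⁵/(4π·1.030×10⁵)).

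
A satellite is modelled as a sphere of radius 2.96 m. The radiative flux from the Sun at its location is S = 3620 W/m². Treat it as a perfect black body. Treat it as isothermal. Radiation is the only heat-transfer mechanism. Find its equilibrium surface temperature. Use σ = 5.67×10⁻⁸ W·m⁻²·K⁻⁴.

At equilibrium, absorbed power = emitted power.
Absorbing cross-section = πr² = 27.53 m²; emitting surface = 4πr² = 110.1 m² (ratio 4).
S·A_cross = εσ·A_surf·T⁴  ⇒  T⁴ = S/(4σ).
T⁴ = 1.00·3620/(4·5.67×10⁻⁸) = 1.596×10¹⁰ K⁴.
T = (1.596×10¹⁰)^(1/4).

T ≈ 355 K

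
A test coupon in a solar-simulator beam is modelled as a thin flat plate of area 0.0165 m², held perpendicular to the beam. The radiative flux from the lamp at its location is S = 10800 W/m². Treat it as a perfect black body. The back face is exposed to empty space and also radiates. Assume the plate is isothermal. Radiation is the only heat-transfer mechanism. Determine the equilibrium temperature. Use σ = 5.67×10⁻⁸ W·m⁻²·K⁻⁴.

At equilibrium, absorbed power = emitted power.
Absorbing cross-section = A = 0.01650 m²; emitting surface = 2A = 0.03300 m² (ratio 2).
S·A_cross = εσ·A_surf·T⁴  ⇒  T⁴ = S/(2σ).
T⁴ = 1.00·10800/(2·5.67×10⁻⁸) = 9.524×10¹⁰ K⁴.
T = (9.524×10¹⁰)^(1/4).

T ≈ 556 K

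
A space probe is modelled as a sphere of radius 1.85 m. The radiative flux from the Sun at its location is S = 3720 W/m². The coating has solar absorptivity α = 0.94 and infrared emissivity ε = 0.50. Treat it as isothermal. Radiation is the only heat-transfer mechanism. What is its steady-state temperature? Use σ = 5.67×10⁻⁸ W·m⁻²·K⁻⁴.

T ≈ 419 K

At equilibrium, absorbed power = emitted power.
Absorbing cross-section = πr² = 10.75 m²; emitting surface = 4πr² = 43.01 m² (ratio 4).
αS·A_cross = εσ·A_surf·T⁴  ⇒  T⁴ = αS/(ε·4σ).
T⁴ = 0.940·3720/(0.50·4·5.67×10⁻⁸) = 3.084×10¹⁰ K⁴.
T = (3.084×10¹⁰)^(1/4).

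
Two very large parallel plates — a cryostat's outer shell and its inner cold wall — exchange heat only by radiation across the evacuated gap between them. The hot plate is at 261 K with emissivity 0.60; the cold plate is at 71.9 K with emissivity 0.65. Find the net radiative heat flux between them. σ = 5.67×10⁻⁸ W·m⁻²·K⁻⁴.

q ≈ 119 W/m²

For two infinite grey parallel plates, q = σ(T₁⁴ − T₂⁴)/(1/ε₁ + 1/ε₂ − 1).
T₁⁴ − T₂⁴ = 4.640×10⁹ − 2.672×10⁷ = 4.614×10⁹ K⁴.
1/ε₁ + 1/ε₂ − 1 = 1.667 + 1.538 − 1 = 2.205.
q = 5.67×10⁻⁸ × 4.614×10⁹ / 2.205.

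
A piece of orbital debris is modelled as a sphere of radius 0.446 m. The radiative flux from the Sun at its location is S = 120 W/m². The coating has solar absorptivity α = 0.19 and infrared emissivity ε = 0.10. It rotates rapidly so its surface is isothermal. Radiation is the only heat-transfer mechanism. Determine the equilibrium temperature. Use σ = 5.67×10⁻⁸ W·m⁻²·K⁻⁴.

At equilibrium, absorbed power = emitted power.
Absorbing cross-section = πr² = 0.6249 m²; emitting surface = 4πr² = 2.500 m² (ratio 4).
αS·A_cross = εσ·A_surf·T⁴  ⇒  T⁴ = αS/(ε·4σ).
T⁴ = 0.190·120/(0.10·4·5.67×10⁻⁸) = 1.005×10⁹ K⁴.
T = (1.005×10⁹)^(1/4).

T ≈ 178 K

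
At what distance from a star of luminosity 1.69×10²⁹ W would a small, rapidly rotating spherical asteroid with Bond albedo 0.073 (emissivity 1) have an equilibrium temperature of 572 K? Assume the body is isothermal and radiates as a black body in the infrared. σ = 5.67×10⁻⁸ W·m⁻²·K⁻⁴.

d ≈ 7.17×10¹¹ m

For an isothermal black-emitting sphere, (1−a)S·πr² = σ·4πr²·T⁴ ⇒ S = 4σT⁴/(1−a).
S = 4·5.67×10⁻⁸·(572)⁴/0.927 = 26190 W/m².
Flux falls as S = L/(4πd²), so d = √(L/(4πS)) = √(1.69×10²⁹/(4π·26190)).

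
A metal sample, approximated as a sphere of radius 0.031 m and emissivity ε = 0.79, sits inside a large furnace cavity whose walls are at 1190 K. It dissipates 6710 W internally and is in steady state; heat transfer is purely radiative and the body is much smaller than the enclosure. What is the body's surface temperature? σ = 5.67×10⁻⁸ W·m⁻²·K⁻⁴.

T ≈ 1950 K

For a small grey body in a large enclosure, net radiated power = εσA(T⁴ − T_w⁴).
Steady state: P = εσA(T⁴ − T_w⁴) with A = 4πr² = 0.01208 m².
T⁴ = P/(εσA) + T_w⁴ = 6710/(0.79·5.67×10⁻⁸·0.01208) + (1190)⁴
    = 1.240×10¹³ + 2.005×10¹² = 1.441×10¹³ K⁴.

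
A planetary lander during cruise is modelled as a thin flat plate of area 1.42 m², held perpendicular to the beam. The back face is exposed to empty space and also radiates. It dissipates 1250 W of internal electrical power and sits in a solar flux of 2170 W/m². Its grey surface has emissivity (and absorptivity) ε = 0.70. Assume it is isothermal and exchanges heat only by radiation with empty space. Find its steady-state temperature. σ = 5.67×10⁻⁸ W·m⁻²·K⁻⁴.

T ≈ 417 K

At steady state, absorbed solar power + internal power = radiated power.
Absorbed: α·S·A_cross = 0.70·2170·1.420 = 2157 W (cross-section A).
Total input = 2157 + 1250 = 3407 W.
Radiated: εσ·A_surf·T⁴ with A_surf = 2A = 2.840 m².
T⁴ = 3407/(0.70·5.67×10⁻⁸·2.840) = 3.023×10¹⁰ K⁴.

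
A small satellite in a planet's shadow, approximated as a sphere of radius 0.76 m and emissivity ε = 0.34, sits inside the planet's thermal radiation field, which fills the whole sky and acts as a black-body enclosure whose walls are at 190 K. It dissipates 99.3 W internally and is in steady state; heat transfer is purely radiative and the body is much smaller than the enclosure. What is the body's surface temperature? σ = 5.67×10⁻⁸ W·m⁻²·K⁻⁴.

For a small grey body in a large enclosure, net radiated power = εσA(T⁴ − T_w⁴).
Steady state: P = εσA(T⁴ − T_w⁴) with A = 4πr² = 7.258 m².
T⁴ = P/(εσA) + T_w⁴ = 99.3/(0.34·5.67×10⁻⁸·7.258) + (190)⁴
    = 7.097×10⁸ + 1.303×10⁹ = 2.013×10⁹ K⁴.

T ≈ 212 K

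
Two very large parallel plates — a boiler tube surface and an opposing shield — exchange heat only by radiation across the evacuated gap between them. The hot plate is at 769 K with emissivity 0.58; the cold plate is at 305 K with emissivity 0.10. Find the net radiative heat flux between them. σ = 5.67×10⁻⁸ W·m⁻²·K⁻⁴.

For two infinite grey parallel plates, q = σ(T₁⁴ − T₂⁴)/(1/ε₁ + 1/ε₂ − 1).
T₁⁴ − T₂⁴ = 3.497×10¹¹ − 8.654×10⁹ = 3.411×10¹¹ K⁴.
1/ε₁ + 1/ε₂ − 1 = 1.724 + 10.00 − 1 = 10.72.
q = 5.67×10⁻⁸ × 3.411×10¹¹ / 10.72.

q ≈ 1800 W/m²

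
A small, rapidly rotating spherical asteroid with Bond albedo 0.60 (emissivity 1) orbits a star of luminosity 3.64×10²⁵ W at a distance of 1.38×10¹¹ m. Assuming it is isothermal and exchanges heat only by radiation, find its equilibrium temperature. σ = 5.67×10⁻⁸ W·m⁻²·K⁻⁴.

First find the stellar flux at distance d: S = L/(4πd²) = 3.64×10²⁵/(4π·(1.38×10¹¹)²) = 152.1 W/m².
For an isothermal sphere, absorbed (1−a)S·πr² = emitted σ·4πr²·T⁴, so T⁴ = (1−a)S/(4σ).
T⁴ = 0.400·152.1/(4·5.67×10⁻⁸) = 2.683×10⁸ K⁴.

T ≈ 128 K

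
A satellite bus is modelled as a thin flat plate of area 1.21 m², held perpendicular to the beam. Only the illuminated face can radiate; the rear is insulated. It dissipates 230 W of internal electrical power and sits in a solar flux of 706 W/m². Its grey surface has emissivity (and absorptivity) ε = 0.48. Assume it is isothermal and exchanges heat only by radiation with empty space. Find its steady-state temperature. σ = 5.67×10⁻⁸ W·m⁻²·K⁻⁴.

T ≈ 373 K

At steady state, absorbed solar power + internal power = radiated power.
Absorbed: α·S·A_cross = 0.48·706·1.210 = 410.0 W (cross-section A).
Total input = 410.0 + 230 = 640.0 W.
Radiated: εσ·A_surf·T⁴ with A_surf = A = 1.210 m².
T⁴ = 640.0/(0.48·5.67×10⁻⁸·1.210) = 1.944×10¹⁰ K⁴.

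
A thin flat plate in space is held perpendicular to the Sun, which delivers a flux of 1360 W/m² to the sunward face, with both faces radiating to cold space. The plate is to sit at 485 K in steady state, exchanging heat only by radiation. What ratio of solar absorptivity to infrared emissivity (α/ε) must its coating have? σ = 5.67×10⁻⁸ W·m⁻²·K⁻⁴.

Balance: αS·A = εσ·2A·T⁴ ⇒ α/ε = 2σT⁴/S.
α/ε = 2·5.67×10⁻⁸·(485)⁴/1360 = 2·5.67×10⁻⁸·5.533×10¹⁰/1360.

α/ε ≈ 4.61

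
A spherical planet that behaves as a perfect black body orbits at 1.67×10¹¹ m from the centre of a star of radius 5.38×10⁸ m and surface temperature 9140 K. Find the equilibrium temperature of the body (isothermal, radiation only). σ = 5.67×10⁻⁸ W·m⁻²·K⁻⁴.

T ≈ 367 K

The star's surface emits σT_*⁴; at distance d the flux is S = σT_*⁴(R_*/d)².
S = 5.67×10⁻⁸·(9140)⁴·(5.38×10⁸/1.67×10¹¹)² = 4107 W/m².
For an isothermal sphere T⁴ = (1−a)S/(4σ) = 1.811×10¹⁰ K⁴.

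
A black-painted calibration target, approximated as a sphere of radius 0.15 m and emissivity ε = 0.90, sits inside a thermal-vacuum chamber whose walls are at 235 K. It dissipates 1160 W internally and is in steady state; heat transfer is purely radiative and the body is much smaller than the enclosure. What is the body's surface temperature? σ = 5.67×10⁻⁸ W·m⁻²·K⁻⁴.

For a small grey body in a large enclosure, net radiated power = εσA(T⁴ − T_w⁴).
Steady state: P = εσA(T⁴ − T_w⁴) with A = 4πr² = 0.2827 m².
T⁴ = P/(εσA) + T_w⁴ = 1160/(0.90·5.67×10⁻⁸·0.2827) + (235)⁴
    = 8.040×10¹⁰ + 3.050×10⁹ = 8.345×10¹⁰ K⁴.

T ≈ 537 K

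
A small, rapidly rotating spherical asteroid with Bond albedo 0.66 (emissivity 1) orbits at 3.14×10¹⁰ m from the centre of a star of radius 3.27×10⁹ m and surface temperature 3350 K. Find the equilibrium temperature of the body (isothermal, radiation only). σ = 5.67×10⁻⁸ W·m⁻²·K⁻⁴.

T ≈ 584 K

The star's surface emits σT_*⁴; at distance d the flux is S = σT_*⁴(R_*/d)².
S = 5.67×10⁻⁸·(3350)⁴·(3.27×10⁹/3.14×10¹⁰)² = 77450 W/m².
For an isothermal sphere T⁴ = (1−a)S/(4σ) = 1.161×10¹¹ K⁴.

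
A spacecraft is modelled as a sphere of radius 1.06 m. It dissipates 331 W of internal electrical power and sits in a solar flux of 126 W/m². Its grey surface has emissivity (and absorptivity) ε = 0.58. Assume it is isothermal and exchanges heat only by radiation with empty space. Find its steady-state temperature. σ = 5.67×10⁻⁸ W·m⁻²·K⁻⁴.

T ≈ 189 K

At steady state, absorbed solar power + internal power = radiated power.
Absorbed: α·S·A_cross = 0.58·126·3.530 = 258.0 W (cross-section πr²).
Total input = 258.0 + 331 = 589.0 W.
Radiated: εσ·A_surf·T⁴ with A_surf = 4πr² = 14.12 m².
T⁴ = 589.0/(0.58·5.67×10⁻⁸·14.12) = 1.268×10⁹ K⁴.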